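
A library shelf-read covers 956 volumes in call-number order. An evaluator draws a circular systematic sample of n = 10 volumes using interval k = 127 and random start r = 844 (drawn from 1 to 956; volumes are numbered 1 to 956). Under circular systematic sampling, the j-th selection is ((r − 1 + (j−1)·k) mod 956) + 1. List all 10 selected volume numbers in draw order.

Selection 1: 844
Selection 2: 844 + 127 = 971 → 971 − 956 = 15
Selection 3: 15 + 127 = 142
Selection 4: 142 + 127 = 269
Selection 5: 269 + 127 = 396
Selection 6: 396 + 127 = 523
Selection 7: 523 + 127 = 650
Selection 8: 650 + 127 = 777
Selection 9: 777 + 127 = 904
Selection 10: 904 + 127 = 1031 → 1031 − 956 = 75

844, 15, 142, 269, 396, 523, 650, 777, 904, 75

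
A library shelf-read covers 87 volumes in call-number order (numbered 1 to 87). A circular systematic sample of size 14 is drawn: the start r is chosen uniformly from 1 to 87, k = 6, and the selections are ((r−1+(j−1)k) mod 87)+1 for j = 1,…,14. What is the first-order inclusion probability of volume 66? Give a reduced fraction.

For each position j, as r ranges over 1…87 the j-th selection hits every volume exactly once, so volume 66 is selected for exactly 14 of the 87 starts.
Inclusion probability = 14/87.

14/87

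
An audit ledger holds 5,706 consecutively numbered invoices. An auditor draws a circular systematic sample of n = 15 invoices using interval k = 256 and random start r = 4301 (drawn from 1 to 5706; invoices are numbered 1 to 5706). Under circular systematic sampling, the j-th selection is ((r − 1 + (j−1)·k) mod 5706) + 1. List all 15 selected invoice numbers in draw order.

4301, 4557, 4813, 5069, 5325, 5581, 131, 387, 643, 899, 1155, 1411, 1667, 1923, 2179

Selection 1: 4301
Selection 2: 4301 + 256 = 4557
Selection 3: 4557 + 256 = 4813
Selection 4: 4813 + 256 = 5069
Selection 5: 5069 + 256 = 5325
Selection 6: 5325 + 256 = 5581
Selection 7: 5581 + 256 = 5837 → 5837 − 5706 = 131
Selection 8: 131 + 256 = 387
Selection 9: 387 + 256 = 643
Selection 10: 643 + 256 = 899
Selection 11: 899 + 256 = 1155
Selection 12: 1155 + 256 = 1411
Selection 13: 1411 + 256 = 1667
Selection 14: 1667 + 256 = 1923
Selection 15: 1923 + 256 = 2179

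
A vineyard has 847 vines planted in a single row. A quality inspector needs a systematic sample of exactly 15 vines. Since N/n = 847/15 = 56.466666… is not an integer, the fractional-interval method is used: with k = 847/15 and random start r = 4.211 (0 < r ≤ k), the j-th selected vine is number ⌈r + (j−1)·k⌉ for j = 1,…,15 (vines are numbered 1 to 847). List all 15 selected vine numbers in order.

j=1: r + 0k = 4.211 → ⌈·⌉ = 5
j=2: r + 1k = 60.677666… → ⌈·⌉ = 61
j=3: r + 2k = 117.144333… → ⌈·⌉ = 118
j=4: r + 3k = 173.611 → ⌈·⌉ = 174
j=5: r + 4k = 230.077666… → ⌈·⌉ = 231
j=6: r + 5k = 286.544333… → ⌈·⌉ = 287
j=7: r + 6k = 343.011 → ⌈·⌉ = 344
j=8: r + 7k = 399.477666… → ⌈·⌉ = 400
j=9: r + 8k = 455.944333… → ⌈·⌉ = 456
j=10: r + 9k = 512.411 → ⌈·⌉ = 513
j=11: r + 10k = 568.877666… → ⌈·⌉ = 569
j=12: r + 11k = 625.344333… → ⌈·⌉ = 626
j=13: r + 12k = 681.811 → ⌈·⌉ = 682
j=14: r + 13k = 738.277666… → ⌈·⌉ = 739
j=15: r + 14k = 794.744333… → ⌈·⌉ = 795

5, 61, 118, 174, 231, 287, 344, 400, 456, 513, 569, 626, 682, 739, 795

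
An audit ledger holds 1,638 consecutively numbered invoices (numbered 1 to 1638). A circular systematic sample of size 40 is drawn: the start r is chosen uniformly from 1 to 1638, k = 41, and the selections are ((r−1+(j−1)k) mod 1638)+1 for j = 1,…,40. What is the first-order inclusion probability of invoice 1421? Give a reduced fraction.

20/819

For each position j, as r ranges over 1…1638 the j-th selection hits every invoice exactly once, so invoice 1421 is selected for exactly 40 of the 1638 starts.
Inclusion probability = 40/1638 = 20/819.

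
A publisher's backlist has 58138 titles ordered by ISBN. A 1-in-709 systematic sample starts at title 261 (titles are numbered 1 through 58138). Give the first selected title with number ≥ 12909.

k = 709
Steps past start: ⌈(12909 − 261)/709⌉ = ⌈12648/709⌉ = 18
Selected title: 261 + 18×709 = 13023

13023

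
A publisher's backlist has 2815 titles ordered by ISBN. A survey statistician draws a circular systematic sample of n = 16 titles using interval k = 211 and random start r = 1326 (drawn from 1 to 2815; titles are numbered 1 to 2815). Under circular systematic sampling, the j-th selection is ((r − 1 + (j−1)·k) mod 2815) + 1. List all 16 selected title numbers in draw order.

Selection 1: 1326
Selection 2: 1326 + 211 = 1537
Selection 3: 1537 + 211 = 1748
Selection 4: 1748 + 211 = 1959
Selection 5: 1959 + 211 = 2170
Selection 6: 2170 + 211 = 2381
Selection 7: 2381 + 211 = 2592
Selection 8: 2592 + 211 = 2803
Selection 9: 2803 + 211 = 3014 → 3014 − 2815 = 199
Selection 10: 199 + 211 = 410
Selection 11: 410 + 211 = 621
Selection 12: 621 + 211 = 832
Selection 13: 832 + 211 = 1043
Selection 14: 1043 + 211 = 1254
Selection 15: 1254 + 211 = 1465
Selection 16: 1465 + 211 = 1676

1326, 1537, 1748, 1959, 2170, 2381, 2592, 2803, 199, 410, 621, 832, 1043, 1254, 1465, 1676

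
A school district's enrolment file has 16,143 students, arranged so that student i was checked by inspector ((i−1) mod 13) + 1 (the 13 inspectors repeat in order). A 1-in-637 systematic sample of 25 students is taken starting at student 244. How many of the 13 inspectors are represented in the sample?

Consecutive selections differ by k = 637, so their inspector numbers differ by 637 mod 13 = 0.
gcd(637, 13) = 13, so the sample visits 13/13 = 1 distinct residues mod 13.
Start 244 is inspector 10; the inspectors hit are 10.

1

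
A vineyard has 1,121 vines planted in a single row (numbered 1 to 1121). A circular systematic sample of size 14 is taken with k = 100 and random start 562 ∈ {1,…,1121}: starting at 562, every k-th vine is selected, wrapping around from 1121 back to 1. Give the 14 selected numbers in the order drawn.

562, 662, 762, 862, 962, 1062, 41, 141, 241, 341, 441, 541, 641, 741

Selection 1: 562
Selection 2: 562 + 100 = 662
Selection 3: 662 + 100 = 762
Selection 4: 762 + 100 = 862
Selection 5: 862 + 100 = 962
Selection 6: 962 + 100 = 1062
Selection 7: 1062 + 100 = 1162 → 1162 − 1121 = 41
Selection 8: 41 + 100 = 141
Selection 9: 141 + 100 = 241
Selection 10: 241 + 100 = 341
Selection 11: 341 + 100 = 441
Selection 12: 441 + 100 = 541
Selection 13: 541 + 100 = 641
Selection 14: 641 + 100 = 741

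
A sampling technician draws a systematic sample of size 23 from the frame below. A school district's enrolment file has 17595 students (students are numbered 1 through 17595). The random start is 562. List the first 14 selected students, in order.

562, 1327, 2092, 2857, 3622, 4387, 5152, 5917, 6682, 7447, 8212, 8977, 9742, 10507

k = N/n = 17595/23 = 765
student 1: 562
student 2: 562 + 765 = 1327
student 3: 1327 + 765 = 2092
student 4: 2092 + 765 = 2857
student 5: 2857 + 765 = 3622
student 6: 3622 + 765 = 4387
student 7: 4387 + 765 = 5152
student 8: 5152 + 765 = 5917
student 9: 5917 + 765 = 6682
student 10: 6682 + 765 = 7447
student 11: 7447 + 765 = 8212
student 12: 8212 + 765 = 8977
student 13: 8977 + 765 = 9742
student 14: 9742 + 765 = 10507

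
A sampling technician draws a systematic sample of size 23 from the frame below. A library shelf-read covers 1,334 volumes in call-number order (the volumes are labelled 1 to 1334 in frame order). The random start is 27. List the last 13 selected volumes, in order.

k = N/n = 1334/23 = 58
11th selection = 27 + 10×58 = 607
12th: 607 + 58 = 665
13th: 665 + 58 = 723
14th: 723 + 58 = 781
15th: 781 + 58 = 839
16th: 839 + 58 = 897
17th: 897 + 58 = 955
18th: 955 + 58 = 1013
19th: 1013 + 58 = 1071
20th: 1071 + 58 = 1129
21st: 1129 + 58 = 1187
22nd: 1187 + 58 = 1245
23rd: 1245 + 58 = 1303

607, 665, 723, 781, 839, 897, 955, 1013, 1071, 1129, 1187, 1245, 1303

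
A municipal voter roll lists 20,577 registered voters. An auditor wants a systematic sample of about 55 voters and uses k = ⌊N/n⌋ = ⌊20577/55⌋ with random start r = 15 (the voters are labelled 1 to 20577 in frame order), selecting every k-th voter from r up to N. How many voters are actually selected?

k = ⌊20577/55⌋ = 374
Achieved size = ⌊(20577 − 15)/374⌋ + 1 = ⌊20562/374⌋ + 1 = 54 + 1 = 55
(last selection: 15 + 54×374 = 20211 ≤ 20577; next would be 20585 > 20577)

55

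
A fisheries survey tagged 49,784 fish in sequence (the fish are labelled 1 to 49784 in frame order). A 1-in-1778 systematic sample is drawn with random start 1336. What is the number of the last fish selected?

49342

k = 1778
28th selection = r + (28−1)·k = 1336 + 27×1778 = 1336 + 48006 = 49342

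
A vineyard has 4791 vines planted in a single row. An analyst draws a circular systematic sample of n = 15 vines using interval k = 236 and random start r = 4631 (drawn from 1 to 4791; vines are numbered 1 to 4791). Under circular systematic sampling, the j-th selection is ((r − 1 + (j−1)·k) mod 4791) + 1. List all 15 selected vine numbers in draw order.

Selection 1: 4631
Selection 2: 4631 + 236 = 4867 → 4867 − 4791 = 76
Selection 3: 76 + 236 = 312
Selection 4: 312 + 236 = 548
Selection 5: 548 + 236 = 784
Selection 6: 784 + 236 = 1020
Selection 7: 1020 + 236 = 1256
Selection 8: 1256 + 236 = 1492
Selection 9: 1492 + 236 = 1728
Selection 10: 1728 + 236 = 1964
Selection 11: 1964 + 236 = 2200
Selection 12: 2200 + 236 = 2436
Selection 13: 2436 + 236 = 2672
Selection 14: 2672 + 236 = 2908
Selection 15: 2908 + 236 = 3144

4631, 76, 312, 548, 784, 1020, 1256, 1492, 1728, 1964, 2200, 2436, 2672, 2908, 3144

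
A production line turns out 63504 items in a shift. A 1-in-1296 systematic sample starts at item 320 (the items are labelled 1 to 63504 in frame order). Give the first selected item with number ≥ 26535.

k = 1296
Steps past start: ⌈(26535 − 320)/1296⌉ = ⌈26215/1296⌉ = 21
Selected item: 320 + 21×1296 = 27536

27536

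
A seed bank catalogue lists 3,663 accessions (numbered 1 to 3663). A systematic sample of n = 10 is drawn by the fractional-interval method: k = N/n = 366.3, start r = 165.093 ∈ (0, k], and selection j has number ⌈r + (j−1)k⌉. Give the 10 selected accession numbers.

j=1: r + 0k = 165.093 → ⌈·⌉ = 166
j=2: r + 1k = 531.393 → ⌈·⌉ = 532
j=3: r + 2k = 897.693 → ⌈·⌉ = 898
j=4: r + 3k = 1263.993 → ⌈·⌉ = 1264
j=5: r + 4k = 1630.293 → ⌈·⌉ = 1631
j=6: r + 5k = 1996.593 → ⌈·⌉ = 1997
j=7: r + 6k = 2362.893 → ⌈·⌉ = 2363
j=8: r + 7k = 2729.193 → ⌈·⌉ = 2730
j=9: r + 8k = 3095.493 → ⌈·⌉ = 3096
j=10: r + 9k = 3461.793 → ⌈·⌉ = 3462

166, 532, 898, 1264, 1631, 1997, 2363, 2730, 3096, 3462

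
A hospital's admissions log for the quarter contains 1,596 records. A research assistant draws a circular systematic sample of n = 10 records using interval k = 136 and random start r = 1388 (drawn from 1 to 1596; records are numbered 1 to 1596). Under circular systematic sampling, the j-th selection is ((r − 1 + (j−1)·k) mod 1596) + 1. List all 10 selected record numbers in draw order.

Selection 1: 1388
Selection 2: 1388 + 136 = 1524
Selection 3: 1524 + 136 = 1660 → 1660 − 1596 = 64
Selection 4: 64 + 136 = 200
Selection 5: 200 + 136 = 336
Selection 6: 336 + 136 = 472
Selection 7: 472 + 136 = 608
Selection 8: 608 + 136 = 744
Selection 9: 744 + 136 = 880
Selection 10: 880 + 136 = 1016

1388, 1524, 64, 200, 336, 472, 608, 744, 880, 1016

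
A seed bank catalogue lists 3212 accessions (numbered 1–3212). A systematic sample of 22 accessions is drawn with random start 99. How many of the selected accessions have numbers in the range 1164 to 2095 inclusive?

6

k = 3212/22 = 146
First selection ≥ 1164: 99 + ⌈(1164−99)/146⌉·146 = 99 + 8×146 = 1267
Last selection ≤ 2095: 99 + ⌊(2095−99)/146⌋·146 = 99 + 13×146 = 1997
Count = 13 − 8 + 1 = 6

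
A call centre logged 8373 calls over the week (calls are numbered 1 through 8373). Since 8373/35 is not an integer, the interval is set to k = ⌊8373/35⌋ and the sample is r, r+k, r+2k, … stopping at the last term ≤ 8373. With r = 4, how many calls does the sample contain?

k = ⌊8373/35⌋ = 239
Achieved size = ⌊(8373 − 4)/239⌋ + 1 = ⌊8369/239⌋ + 1 = 35 + 1 = 36
(last selection: 4 + 35×239 = 8369 ≤ 8373; next would be 8608 > 8373)

36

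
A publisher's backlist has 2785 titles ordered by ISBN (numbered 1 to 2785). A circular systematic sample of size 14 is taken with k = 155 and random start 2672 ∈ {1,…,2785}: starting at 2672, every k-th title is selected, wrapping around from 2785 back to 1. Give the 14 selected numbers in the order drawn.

2672, 42, 197, 352, 507, 662, 817, 972, 1127, 1282, 1437, 1592, 1747, 1902

Selection 1: 2672
Selection 2: 2672 + 155 = 2827 → 2827 − 2785 = 42
Selection 3: 42 + 155 = 197
Selection 4: 197 + 155 = 352
Selection 5: 352 + 155 = 507
Selection 6: 507 + 155 = 662
Selection 7: 662 + 155 = 817
Selection 8: 817 + 155 = 972
Selection 9: 972 + 155 = 1127
Selection 10: 1127 + 155 = 1282
Selection 11: 1282 + 155 = 1437
Selection 12: 1437 + 155 = 1592
Selection 13: 1592 + 155 = 1747
Selection 14: 1747 + 155 = 1902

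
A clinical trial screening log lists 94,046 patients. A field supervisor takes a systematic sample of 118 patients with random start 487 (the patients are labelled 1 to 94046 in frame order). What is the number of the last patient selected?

k = 94046/118 = 797
118th selection = r + (118−1)·k = 487 + 117×797 = 487 + 93249 = 93736

93736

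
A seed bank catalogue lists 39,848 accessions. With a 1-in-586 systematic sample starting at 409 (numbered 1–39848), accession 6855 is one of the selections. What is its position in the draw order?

k = 586
position = (6855 − 409)/586 + 1 = 6446/586 + 1 = 11 + 1 = 12

12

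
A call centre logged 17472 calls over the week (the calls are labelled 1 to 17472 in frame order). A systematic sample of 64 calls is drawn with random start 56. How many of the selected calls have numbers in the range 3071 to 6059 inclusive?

k = 17472/64 = 273
First selection ≥ 3071: 56 + ⌈(3071−56)/273⌉·273 = 56 + 12×273 = 3332
Last selection ≤ 6059: 56 + ⌊(6059−56)/273⌋·273 = 56 + 21×273 = 5789
Count = 21 − 12 + 1 = 10

10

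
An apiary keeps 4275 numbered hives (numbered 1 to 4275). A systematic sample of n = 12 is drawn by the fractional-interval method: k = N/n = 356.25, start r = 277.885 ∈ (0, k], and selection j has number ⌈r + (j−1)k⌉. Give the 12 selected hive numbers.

j=1: r + 0k = 277.885 → ⌈·⌉ = 278
j=2: r + 1k = 634.135 → ⌈·⌉ = 635
j=3: r + 2k = 990.385 → ⌈·⌉ = 991
j=4: r + 3k = 1346.635 → ⌈·⌉ = 1347
j=5: r + 4k = 1702.885 → ⌈·⌉ = 1703
j=6: r + 5k = 2059.135 → ⌈·⌉ = 2060
j=7: r + 6k = 2415.385 → ⌈·⌉ = 2416
j=8: r + 7k = 2771.635 → ⌈·⌉ = 2772
j=9: r + 8k = 3127.885 → ⌈·⌉ = 3128
j=10: r + 9k = 3484.135 → ⌈·⌉ = 3485
j=11: r + 10k = 3840.385 → ⌈·⌉ = 3841
j=12: r + 11k = 4196.635 → ⌈·⌉ = 4197

278, 635, 991, 1347, 1703, 2060, 2416, 2772, 3128, 3485, 3841, 4197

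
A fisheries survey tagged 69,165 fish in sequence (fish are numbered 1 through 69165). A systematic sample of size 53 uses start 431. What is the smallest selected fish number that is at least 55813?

56546

k = 69165/53 = 1305
Steps past start: ⌈(55813 − 431)/1305⌉ = ⌈55382/1305⌉ = 43
Selected fish: 431 + 43×1305 = 56546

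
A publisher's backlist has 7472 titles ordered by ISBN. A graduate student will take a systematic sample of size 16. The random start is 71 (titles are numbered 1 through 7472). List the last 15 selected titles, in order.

k = N/n = 7472/16 = 467
2nd selection = 71 + 1×467 = 538
3rd: 538 + 467 = 1005
4th: 1005 + 467 = 1472
5th: 1472 + 467 = 1939
6th: 1939 + 467 = 2406
7th: 2406 + 467 = 2873
8th: 2873 + 467 = 3340
9th: 3340 + 467 = 3807
10th: 3807 + 467 = 4274
11th: 4274 + 467 = 4741
12th: 4741 + 467 = 5208
13th: 5208 + 467 = 5675
14th: 5675 + 467 = 6142
15th: 6142 + 467 = 6609
16th: 6609 + 467 = 7076

538, 1005, 1472, 1939, 2406, 2873, 3340, 3807, 4274, 4741, 5208, 5675, 6142, 6609, 7076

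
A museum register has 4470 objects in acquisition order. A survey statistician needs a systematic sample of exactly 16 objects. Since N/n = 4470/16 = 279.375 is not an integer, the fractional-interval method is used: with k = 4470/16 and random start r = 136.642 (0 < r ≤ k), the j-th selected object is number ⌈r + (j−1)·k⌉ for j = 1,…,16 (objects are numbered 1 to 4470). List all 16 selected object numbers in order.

137, 417, 696, 975, 1255, 1534, 1813, 2093, 2372, 2652, 2931, 3210, 3490, 3769, 4048, 4328

j=1: r + 0k = 136.642 → ⌈·⌉ = 137
j=2: r + 1k = 416.017 → ⌈·⌉ = 417
j=3: r + 2k = 695.392 → ⌈·⌉ = 696
j=4: r + 3k = 974.767 → ⌈·⌉ = 975
j=5: r + 4k = 1254.142 → ⌈·⌉ = 1255
j=6: r + 5k = 1533.517 → ⌈·⌉ = 1534
j=7: r + 6k = 1812.892 → ⌈·⌉ = 1813
j=8: r + 7k = 2092.267 → ⌈·⌉ = 2093
j=9: r + 8k = 2371.642 → ⌈·⌉ = 2372
j=10: r + 9k = 2651.017 → ⌈·⌉ = 2652
j=11: r + 10k = 2930.392 → ⌈·⌉ = 2931
j=12: r + 11k = 3209.767 → ⌈·⌉ = 3210
j=13: r + 12k = 3489.142 → ⌈·⌉ = 3490
j=14: r + 13k = 3768.517 → ⌈·⌉ = 3769
j=15: r + 14k = 4047.892 → ⌈·⌉ = 4048
j=16: r + 15k = 4327.267 → ⌈·⌉ = 4328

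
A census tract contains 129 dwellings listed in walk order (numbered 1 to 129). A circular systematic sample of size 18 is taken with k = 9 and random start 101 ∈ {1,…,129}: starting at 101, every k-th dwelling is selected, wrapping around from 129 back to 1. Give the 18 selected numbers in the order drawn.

101, 110, 119, 128, 8, 17, 26, 35, 44, 53, 62, 71, 80, 89, 98, 107, 116, 125

Selection 1: 101
Selection 2: 101 + 9 = 110
Selection 3: 110 + 9 = 119
Selection 4: 119 + 9 = 128
Selection 5: 128 + 9 = 137 → 137 − 129 = 8
Selection 6: 8 + 9 = 17
Selection 7: 17 + 9 = 26
Selection 8: 26 + 9 = 35
Selection 9: 35 + 9 = 44
Selection 10: 44 + 9 = 53
Selection 11: 53 + 9 = 62
Selection 12: 62 + 9 = 71
Selection 13: 71 + 9 = 80
Selection 14: 80 + 9 = 89
Selection 15: 89 + 9 = 98
Selection 16: 98 + 9 = 107
Selection 17: 107 + 9 = 116
Selection 18: 116 + 9 = 125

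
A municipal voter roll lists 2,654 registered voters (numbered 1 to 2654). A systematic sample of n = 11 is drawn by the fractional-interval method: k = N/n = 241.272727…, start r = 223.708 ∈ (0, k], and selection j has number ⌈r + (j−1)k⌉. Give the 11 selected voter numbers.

224, 465, 707, 948, 1189, 1431, 1672, 1913, 2154, 2396, 2637

j=1: r + 0k = 223.708 → ⌈·⌉ = 224
j=2: r + 1k = 464.980727… → ⌈·⌉ = 465
j=3: r + 2k = 706.253454… → ⌈·⌉ = 707
j=4: r + 3k = 947.526181… → ⌈·⌉ = 948
j=5: r + 4k = 1188.798909… → ⌈·⌉ = 1189
j=6: r + 5k = 1430.071636… → ⌈·⌉ = 1431
j=7: r + 6k = 1671.344363… → ⌈·⌉ = 1672
j=8: r + 7k = 1912.617090… → ⌈·⌉ = 1913
j=9: r + 8k = 2153.889818… → ⌈·⌉ = 2154
j=10: r + 9k = 2395.162545… → ⌈·⌉ = 2396
j=11: r + 10k = 2636.435272… → ⌈·⌉ = 2637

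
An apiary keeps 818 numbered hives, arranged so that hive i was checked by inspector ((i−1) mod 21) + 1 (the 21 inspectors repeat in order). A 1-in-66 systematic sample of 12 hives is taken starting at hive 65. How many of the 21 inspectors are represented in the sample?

Consecutive selections differ by k = 66, so their inspector numbers differ by 66 mod 21 = 3.
gcd(66, 21) = 3, so the sample visits 21/3 = 7 distinct residues mod 21.
Start 65 is inspector 2; the inspectors hit are 2, 5, 8, 11, 14, 17, 20.

7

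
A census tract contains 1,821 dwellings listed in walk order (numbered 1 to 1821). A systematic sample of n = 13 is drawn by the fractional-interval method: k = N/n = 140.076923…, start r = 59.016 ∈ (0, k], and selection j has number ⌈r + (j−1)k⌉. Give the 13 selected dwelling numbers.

j=1: r + 0k = 59.016 → ⌈·⌉ = 60
j=2: r + 1k = 199.092923… → ⌈·⌉ = 200
j=3: r + 2k = 339.169846… → ⌈·⌉ = 340
j=4: r + 3k = 479.246769… → ⌈·⌉ = 480
j=5: r + 4k = 619.323692… → ⌈·⌉ = 620
j=6: r + 5k = 759.400615… → ⌈·⌉ = 760
j=7: r + 6k = 899.477538… → ⌈·⌉ = 900
j=8: r + 7k = 1039.554461… → ⌈·⌉ = 1040
j=9: r + 8k = 1179.631384… → ⌈·⌉ = 1180
j=10: r + 9k = 1319.708307… → ⌈·⌉ = 1320
j=11: r + 10k = 1459.785230… → ⌈·⌉ = 1460
j=12: r + 11k = 1599.862153… → ⌈·⌉ = 1600
j=13: r + 12k = 1739.939076… → ⌈·⌉ = 1740

60, 200, 340, 480, 620, 760, 900, 1040, 1180, 1320, 1460, 1600, 1740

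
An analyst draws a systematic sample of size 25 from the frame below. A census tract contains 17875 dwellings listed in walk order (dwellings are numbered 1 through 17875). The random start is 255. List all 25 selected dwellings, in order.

k = N/n = 17875/25 = 715
dwelling 1: 255
dwelling 2: 255 + 715 = 970
dwelling 3: 970 + 715 = 1685
dwelling 4: 1685 + 715 = 2400
dwelling 5: 2400 + 715 = 3115
dwelling 6: 3115 + 715 = 3830
dwelling 7: 3830 + 715 = 4545
dwelling 8: 4545 + 715 = 5260
dwelling 9: 5260 + 715 = 5975
dwelling 10: 5975 + 715 = 6690
dwelling 11: 6690 + 715 = 7405
dwelling 12: 7405 + 715 = 8120
dwelling 13: 8120 + 715 = 8835
dwelling 14: 8835 + 715 = 9550
dwelling 15: 9550 + 715 = 10265
dwelling 16: 10265 + 715 = 10980
dwelling 17: 10980 + 715 = 11695
dwelling 18: 11695 + 715 = 12410
dwelling 19: 12410 + 715 = 13125
dwelling 20: 13125 + 715 = 13840
dwelling 21: 13840 + 715 = 14555
dwelling 22: 14555 + 715 = 15270
dwelling 23: 15270 + 715 = 15985
dwelling 24: 15985 + 715 = 16700
dwelling 25: 16700 + 715 = 17415

255, 970, 1685, 2400, 3115, 3830, 4545, 5260, 5975, 6690, 7405, 8120, 8835, 9550, 10265, 10980, 11695, 12410, 13125, 13840, 14555, 15270, 15985, 16700, 17415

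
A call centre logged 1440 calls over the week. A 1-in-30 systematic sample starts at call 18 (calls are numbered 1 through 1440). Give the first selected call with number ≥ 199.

228

k = 30
Steps past start: ⌈(199 − 18)/30⌉ = ⌈181/30⌉ = 7
Selected call: 18 + 7×30 = 228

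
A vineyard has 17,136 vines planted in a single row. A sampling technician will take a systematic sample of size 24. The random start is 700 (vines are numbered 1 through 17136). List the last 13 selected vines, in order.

k = N/n = 17136/24 = 714
12th selection = 700 + 11×714 = 8554
13th: 8554 + 714 = 9268
14th: 9268 + 714 = 9982
15th: 9982 + 714 = 10696
16th: 10696 + 714 = 11410
17th: 11410 + 714 = 12124
18th: 12124 + 714 = 12838
19th: 12838 + 714 = 13552
20th: 13552 + 714 = 14266
21st: 14266 + 714 = 14980
22nd: 14980 + 714 = 15694
23rd: 15694 + 714 = 16408
24th: 16408 + 714 = 17122

8554, 9268, 9982, 10696, 11410, 12124, 12838, 13552, 14266, 14980, 15694, 16408, 17122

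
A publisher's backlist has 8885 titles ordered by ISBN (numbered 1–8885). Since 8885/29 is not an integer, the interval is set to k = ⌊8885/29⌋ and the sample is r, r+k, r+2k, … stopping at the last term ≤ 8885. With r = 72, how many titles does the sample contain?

29

k = ⌊8885/29⌋ = 306
Achieved size = ⌊(8885 − 72)/306⌋ + 1 = ⌊8813/306⌋ + 1 = 28 + 1 = 29
(last selection: 72 + 28×306 = 8640 ≤ 8885; next would be 8946 > 8885)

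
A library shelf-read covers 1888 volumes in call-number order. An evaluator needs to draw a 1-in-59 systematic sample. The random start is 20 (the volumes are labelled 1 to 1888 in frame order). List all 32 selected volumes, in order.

20, 79, 138, 197, 256, 315, 374, 433, 492, 551, 610, 669, 728, 787, 846, 905, 964, 1023, 1082, 1141, 1200, 1259, 1318, 1377, 1436, 1495, 1554, 1613, 1672, 1731, 1790, 1849

volume 1: 20
volume 2: 20 + 59 = 79
volume 3: 79 + 59 = 138
volume 4: 138 + 59 = 197
volume 5: 197 + 59 = 256
volume 6: 256 + 59 = 315
volume 7: 315 + 59 = 374
volume 8: 374 + 59 = 433
volume 9: 433 + 59 = 492
volume 10: 492 + 59 = 551
volume 11: 551 + 59 = 610
volume 12: 610 + 59 = 669
volume 13: 669 + 59 = 728
volume 14: 728 + 59 = 787
volume 15: 787 + 59 = 846
volume 16: 846 + 59 = 905
volume 17: 905 + 59 = 964
volume 18: 964 + 59 = 1023
volume 19: 1023 + 59 = 1082
volume 20: 1082 + 59 = 1141
volume 21: 1141 + 59 = 1200
volume 22: 1200 + 59 = 1259
volume 23: 1259 + 59 = 1318
volume 24: 1318 + 59 = 1377
volume 25: 1377 + 59 = 1436
volume 26: 1436 + 59 = 1495
volume 27: 1495 + 59 = 1554
volume 28: 1554 + 59 = 1613
volume 29: 1613 + 59 = 1672
volume 30: 1672 + 59 = 1731
volume 31: 1731 + 59 = 1790
volume 32: 1790 + 59 = 1849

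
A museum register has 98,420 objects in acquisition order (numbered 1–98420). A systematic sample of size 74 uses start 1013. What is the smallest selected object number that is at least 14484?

k = 98420/74 = 1330
Steps past start: ⌈(14484 − 1013)/1330⌉ = ⌈13471/1330⌉ = 11
Selected object: 1013 + 11×1330 = 15643

15643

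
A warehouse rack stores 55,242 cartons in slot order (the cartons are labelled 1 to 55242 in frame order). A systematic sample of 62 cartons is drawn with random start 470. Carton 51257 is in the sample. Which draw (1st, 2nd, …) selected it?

58

k = 55242/62 = 891
position = (51257 − 470)/891 + 1 = 50787/891 + 1 = 57 + 1 = 58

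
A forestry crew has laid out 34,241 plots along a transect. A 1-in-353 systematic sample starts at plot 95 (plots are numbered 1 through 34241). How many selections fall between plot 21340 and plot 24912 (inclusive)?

10

k = 353
First selection ≥ 21340: 95 + ⌈(21340−95)/353⌉·353 = 95 + 61×353 = 21628
Last selection ≤ 24912: 95 + ⌊(24912−95)/353⌋·353 = 95 + 70×353 = 24805
Count = 70 − 61 + 1 = 10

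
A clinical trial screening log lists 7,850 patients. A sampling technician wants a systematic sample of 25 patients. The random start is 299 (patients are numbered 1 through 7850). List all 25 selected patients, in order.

k = N/n = 7850/25 = 314
patient 1: 299
patient 2: 299 + 314 = 613
patient 3: 613 + 314 = 927
patient 4: 927 + 314 = 1241
patient 5: 1241 + 314 = 1555
patient 6: 1555 + 314 = 1869
patient 7: 1869 + 314 = 2183
patient 8: 2183 + 314 = 2497
patient 9: 2497 + 314 = 2811
patient 10: 2811 + 314 = 3125
patient 11: 3125 + 314 = 3439
patient 12: 3439 + 314 = 3753
patient 13: 3753 + 314 = 4067
patient 14: 4067 + 314 = 4381
patient 15: 4381 + 314 = 4695
patient 16: 4695 + 314 = 5009
patient 17: 5009 + 314 = 5323
patient 18: 5323 + 314 = 5637
patient 19: 5637 + 314 = 5951
patient 20: 5951 + 314 = 6265
patient 21: 6265 + 314 = 6579
patient 22: 6579 + 314 = 6893
patient 23: 6893 + 314 = 7207
patient 24: 7207 + 314 = 7521
patient 25: 7521 + 314 = 7835

299, 613, 927, 1241, 1555, 1869, 2183, 2497, 2811, 3125, 3439, 3753, 4067, 4381, 4695, 5009, 5323, 5637, 5951, 6265, 6579, 6893, 7207, 7521, 7835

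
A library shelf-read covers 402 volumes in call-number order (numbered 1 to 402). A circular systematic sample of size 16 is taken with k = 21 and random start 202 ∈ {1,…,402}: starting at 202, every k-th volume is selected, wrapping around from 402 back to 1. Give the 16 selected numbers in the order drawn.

Selection 1: 202
Selection 2: 202 + 21 = 223
Selection 3: 223 + 21 = 244
Selection 4: 244 + 21 = 265
Selection 5: 265 + 21 = 286
Selection 6: 286 + 21 = 307
Selection 7: 307 + 21 = 328
Selection 8: 328 + 21 = 349
Selection 9: 349 + 21 = 370
Selection 10: 370 + 21 = 391
Selection 11: 391 + 21 = 412 → 412 − 402 = 10
Selection 12: 10 + 21 = 31
Selection 13: 31 + 21 = 52
Selection 14: 52 + 21 = 73
Selection 15: 73 + 21 = 94
Selection 16: 94 + 21 = 115

202, 223, 244, 265, 286, 307, 328, 349, 370, 391, 10, 31, 52, 73, 94, 115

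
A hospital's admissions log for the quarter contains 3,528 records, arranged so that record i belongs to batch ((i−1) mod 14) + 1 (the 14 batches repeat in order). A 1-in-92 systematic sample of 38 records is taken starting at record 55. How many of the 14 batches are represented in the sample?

Consecutive selections differ by k = 92, so their batch numbers differ by 92 mod 14 = 8.
gcd(92, 14) = 2, so the sample visits 14/2 = 7 distinct residues mod 14.
Start 55 is batch 13; the batches hit are 1, 3, 5, 7, 9, 11, 13.

7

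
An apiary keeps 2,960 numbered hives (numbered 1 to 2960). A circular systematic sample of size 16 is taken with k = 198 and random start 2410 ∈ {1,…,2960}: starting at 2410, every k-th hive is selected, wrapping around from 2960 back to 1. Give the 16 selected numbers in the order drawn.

Selection 1: 2410
Selection 2: 2410 + 198 = 2608
Selection 3: 2608 + 198 = 2806
Selection 4: 2806 + 198 = 3004 → 3004 − 2960 = 44
Selection 5: 44 + 198 = 242
Selection 6: 242 + 198 = 440
Selection 7: 440 + 198 = 638
Selection 8: 638 + 198 = 836
Selection 9: 836 + 198 = 1034
Selection 10: 1034 + 198 = 1232
Selection 11: 1232 + 198 = 1430
Selection 12: 1430 + 198 = 1628
Selection 13: 1628 + 198 = 1826
Selection 14: 1826 + 198 = 2024
Selection 15: 2024 + 198 = 2222
Selection 16: 2222 + 198 = 2420

2410, 2608, 2806, 44, 242, 440, 638, 836, 1034, 1232, 1430, 1628, 1826, 2024, 2222, 2420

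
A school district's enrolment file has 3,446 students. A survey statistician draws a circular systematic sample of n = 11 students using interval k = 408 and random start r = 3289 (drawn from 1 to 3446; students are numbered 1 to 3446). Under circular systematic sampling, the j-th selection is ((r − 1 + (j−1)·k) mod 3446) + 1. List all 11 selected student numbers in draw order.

Selection 1: 3289
Selection 2: 3289 + 408 = 3697 → 3697 − 3446 = 251
Selection 3: 251 + 408 = 659
Selection 4: 659 + 408 = 1067
Selection 5: 1067 + 408 = 1475
Selection 6: 1475 + 408 = 1883
Selection 7: 1883 + 408 = 2291
Selection 8: 2291 + 408 = 2699
Selection 9: 2699 + 408 = 3107
Selection 10: 3107 + 408 = 3515 → 3515 − 3446 = 69
Selection 11: 69 + 408 = 477

3289, 251, 659, 1067, 1475, 1883, 2291, 2699, 3107, 69, 477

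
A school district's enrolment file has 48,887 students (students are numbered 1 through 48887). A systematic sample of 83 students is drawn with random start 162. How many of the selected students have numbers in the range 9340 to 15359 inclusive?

k = 48887/83 = 589
First selection ≥ 9340: 162 + ⌈(9340−162)/589⌉·589 = 162 + 16×589 = 9586
Last selection ≤ 15359: 162 + ⌊(15359−162)/589⌋·589 = 162 + 25×589 = 14887
Count = 25 − 16 + 1 = 10

10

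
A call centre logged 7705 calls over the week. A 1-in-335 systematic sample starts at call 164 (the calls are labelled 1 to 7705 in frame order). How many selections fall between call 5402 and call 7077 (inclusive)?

k = 335
First selection ≥ 5402: 164 + ⌈(5402−164)/335⌉·335 = 164 + 16×335 = 5524
Last selection ≤ 7077: 164 + ⌊(7077−164)/335⌋·335 = 164 + 20×335 = 6864
Count = 20 − 16 + 1 = 5

5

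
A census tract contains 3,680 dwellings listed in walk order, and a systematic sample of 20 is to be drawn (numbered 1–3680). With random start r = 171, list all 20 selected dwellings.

k = N/n = 3680/20 = 184
dwelling 1: 171
dwelling 2: 171 + 184 = 355
dwelling 3: 355 + 184 = 539
dwelling 4: 539 + 184 = 723
dwelling 5: 723 + 184 = 907
dwelling 6: 907 + 184 = 1091
dwelling 7: 1091 + 184 = 1275
dwelling 8: 1275 + 184 = 1459
dwelling 9: 1459 + 184 = 1643
dwelling 10: 1643 + 184 = 1827
dwelling 11: 1827 + 184 = 2011
dwelling 12: 2011 + 184 = 2195
dwelling 13: 2195 + 184 = 2379
dwelling 14: 2379 + 184 = 2563
dwelling 15: 2563 + 184 = 2747
dwelling 16: 2747 + 184 = 2931
dwelling 17: 2931 + 184 = 3115
dwelling 18: 3115 + 184 = 3299
dwelling 19: 3299 + 184 = 3483
dwelling 20: 3483 + 184 = 3667

171, 355, 539, 723, 907, 1091, 1275, 1459, 1643, 1827, 2011, 2195, 2379, 2563, 2747, 2931, 3115, 3299, 3483, 3667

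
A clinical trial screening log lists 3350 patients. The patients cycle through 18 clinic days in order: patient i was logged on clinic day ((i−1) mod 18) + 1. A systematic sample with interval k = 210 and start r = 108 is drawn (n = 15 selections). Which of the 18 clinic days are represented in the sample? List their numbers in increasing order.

Consecutive selections differ by k = 210, so their clinic day numbers differ by 210 mod 18 = 12.
gcd(210, 18) = 6, so the sample visits 18/6 = 3 distinct residues mod 18.
Start 108 is clinic day 18; the clinic days hit are 6, 12, 18.

6, 12, 18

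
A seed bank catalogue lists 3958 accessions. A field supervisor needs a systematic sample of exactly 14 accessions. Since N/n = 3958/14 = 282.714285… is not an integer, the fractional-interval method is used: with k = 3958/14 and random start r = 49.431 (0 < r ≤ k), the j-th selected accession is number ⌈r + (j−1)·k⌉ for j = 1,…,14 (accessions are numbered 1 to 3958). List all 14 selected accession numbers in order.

50, 333, 615, 898, 1181, 1464, 1746, 2029, 2312, 2594, 2877, 3160, 3443, 3725

j=1: r + 0k = 49.431 → ⌈·⌉ = 50
j=2: r + 1k = 332.145285… → ⌈·⌉ = 333
j=3: r + 2k = 614.859571… → ⌈·⌉ = 615
j=4: r + 3k = 897.573857… → ⌈·⌉ = 898
j=5: r + 4k = 1180.288142… → ⌈·⌉ = 1181
j=6: r + 5k = 1463.002428… → ⌈·⌉ = 1464
j=7: r + 6k = 1745.716714… → ⌈·⌉ = 1746
j=8: r + 7k = 2028.431 → ⌈·⌉ = 2029
j=9: r + 8k = 2311.145285… → ⌈·⌉ = 2312
j=10: r + 9k = 2593.859571… → ⌈·⌉ = 2594
j=11: r + 10k = 2876.573857… → ⌈·⌉ = 2877
j=12: r + 11k = 3159.288142… → ⌈·⌉ = 3160
j=13: r + 12k = 3442.002428… → ⌈·⌉ = 3443
j=14: r + 13k = 3724.716714… → ⌈·⌉ = 3725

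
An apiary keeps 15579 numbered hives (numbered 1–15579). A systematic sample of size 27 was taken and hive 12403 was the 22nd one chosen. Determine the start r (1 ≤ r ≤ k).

286

k = 15579/27 = 577
r = 12403 − (22−1)×577 = 12403 − 12117 = 286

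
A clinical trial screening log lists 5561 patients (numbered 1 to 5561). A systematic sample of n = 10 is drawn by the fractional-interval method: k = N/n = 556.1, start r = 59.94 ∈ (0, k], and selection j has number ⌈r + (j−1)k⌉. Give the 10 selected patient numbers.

60, 617, 1173, 1729, 2285, 2841, 3397, 3953, 4509, 5065

j=1: r + 0k = 59.94 → ⌈·⌉ = 60
j=2: r + 1k = 616.04 → ⌈·⌉ = 617
j=3: r + 2k = 1172.14 → ⌈·⌉ = 1173
j=4: r + 3k = 1728.24 → ⌈·⌉ = 1729
j=5: r + 4k = 2284.34 → ⌈·⌉ = 2285
j=6: r + 5k = 2840.44 → ⌈·⌉ = 2841
j=7: r + 6k = 3396.54 → ⌈·⌉ = 3397
j=8: r + 7k = 3952.64 → ⌈·⌉ = 3953
j=9: r + 8k = 4508.74 → ⌈·⌉ = 4509
j=10: r + 9k = 5064.84 → ⌈·⌉ = 5065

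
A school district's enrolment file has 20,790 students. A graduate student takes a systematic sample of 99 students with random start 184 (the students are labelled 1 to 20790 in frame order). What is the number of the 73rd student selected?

k = 20790/99 = 210
73rd selection = r + (73−1)·k = 184 + 72×210 = 184 + 15120 = 15304

15304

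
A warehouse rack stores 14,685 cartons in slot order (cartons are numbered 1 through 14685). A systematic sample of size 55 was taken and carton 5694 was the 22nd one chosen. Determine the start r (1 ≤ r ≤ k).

87

k = 14685/55 = 267
r = 5694 − (22−1)×267 = 5694 − 5607 = 87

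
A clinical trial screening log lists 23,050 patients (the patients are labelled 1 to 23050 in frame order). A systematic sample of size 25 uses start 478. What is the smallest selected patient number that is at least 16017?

k = 23050/25 = 922
Steps past start: ⌈(16017 − 478)/922⌉ = ⌈15539/922⌉ = 17
Selected patient: 478 + 17×922 = 16152

16152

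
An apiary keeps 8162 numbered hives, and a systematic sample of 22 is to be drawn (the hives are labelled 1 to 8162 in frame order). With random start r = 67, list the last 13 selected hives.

3406, 3777, 4148, 4519, 4890, 5261, 5632, 6003, 6374, 6745, 7116, 7487, 7858

k = N/n = 8162/22 = 371
10th selection = 67 + 9×371 = 3406
11th: 3406 + 371 = 3777
12th: 3777 + 371 = 4148
13th: 4148 + 371 = 4519
14th: 4519 + 371 = 4890
15th: 4890 + 371 = 5261
16th: 5261 + 371 = 5632
17th: 5632 + 371 = 6003
18th: 6003 + 371 = 6374
19th: 6374 + 371 = 6745
20th: 6745 + 371 = 7116
21st: 7116 + 371 = 7487
22nd: 7487 + 371 = 7858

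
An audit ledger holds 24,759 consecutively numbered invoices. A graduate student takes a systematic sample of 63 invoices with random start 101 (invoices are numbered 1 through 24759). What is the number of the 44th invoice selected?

17000

k = 24759/63 = 393
44th selection = r + (44−1)·k = 101 + 43×393 = 101 + 16899 = 17000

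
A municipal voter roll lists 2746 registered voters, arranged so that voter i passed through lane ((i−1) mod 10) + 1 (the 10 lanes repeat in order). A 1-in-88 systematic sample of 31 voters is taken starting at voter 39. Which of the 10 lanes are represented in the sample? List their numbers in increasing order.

1, 3, 5, 7, 9

Consecutive selections differ by k = 88, so their lane numbers differ by 88 mod 10 = 8.
gcd(88, 10) = 2, so the sample visits 10/2 = 5 distinct residues mod 10.
Start 39 is lane 9; the lanes hit are 1, 3, 5, 7, 9.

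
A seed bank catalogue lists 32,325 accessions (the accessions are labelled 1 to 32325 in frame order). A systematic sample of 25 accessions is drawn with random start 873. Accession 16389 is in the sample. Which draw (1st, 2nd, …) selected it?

k = 32325/25 = 1293
position = (16389 − 873)/1293 + 1 = 15516/1293 + 1 = 12 + 1 = 13

13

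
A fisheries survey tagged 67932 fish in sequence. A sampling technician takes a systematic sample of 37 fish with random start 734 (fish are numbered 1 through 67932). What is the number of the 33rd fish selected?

k = 67932/37 = 1836
33rd selection = r + (33−1)·k = 734 + 32×1836 = 734 + 58752 = 59486

59486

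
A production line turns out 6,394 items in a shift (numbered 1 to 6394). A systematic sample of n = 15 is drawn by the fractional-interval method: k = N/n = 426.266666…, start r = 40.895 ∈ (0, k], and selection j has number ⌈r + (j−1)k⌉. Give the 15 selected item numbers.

j=1: r + 0k = 40.895 → ⌈·⌉ = 41
j=2: r + 1k = 467.161666… → ⌈·⌉ = 468
j=3: r + 2k = 893.428333… → ⌈·⌉ = 894
j=4: r + 3k = 1319.695 → ⌈·⌉ = 1320
j=5: r + 4k = 1745.961666… → ⌈·⌉ = 1746
j=6: r + 5k = 2172.228333… → ⌈·⌉ = 2173
j=7: r + 6k = 2598.495 → ⌈·⌉ = 2599
j=8: r + 7k = 3024.761666… → ⌈·⌉ = 3025
j=9: r + 8k = 3451.028333… → ⌈·⌉ = 3452
j=10: r + 9k = 3877.295 → ⌈·⌉ = 3878
j=11: r + 10k = 4303.561666… → ⌈·⌉ = 4304
j=12: r + 11k = 4729.828333… → ⌈·⌉ = 4730
j=13: r + 12k = 5156.095 → ⌈·⌉ = 5157
j=14: r + 13k = 5582.361666… → ⌈·⌉ = 5583
j=15: r + 14k = 6008.628333… → ⌈·⌉ = 6009

41, 468, 894, 1320, 1746, 2173, 2599, 3025, 3452, 3878, 4304, 4730, 5157, 5583, 6009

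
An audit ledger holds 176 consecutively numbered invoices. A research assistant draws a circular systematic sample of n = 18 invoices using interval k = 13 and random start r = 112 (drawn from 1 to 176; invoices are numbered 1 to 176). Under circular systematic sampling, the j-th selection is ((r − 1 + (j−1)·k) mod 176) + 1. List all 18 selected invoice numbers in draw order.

112, 125, 138, 151, 164, 1, 14, 27, 40, 53, 66, 79, 92, 105, 118, 131, 144, 157

Selection 1: 112
Selection 2: 112 + 13 = 125
Selection 3: 125 + 13 = 138
Selection 4: 138 + 13 = 151
Selection 5: 151 + 13 = 164
Selection 6: 164 + 13 = 177 → 177 − 176 = 1
Selection 7: 1 + 13 = 14
Selection 8: 14 + 13 = 27
Selection 9: 27 + 13 = 40
Selection 10: 40 + 13 = 53
Selection 11: 53 + 13 = 66
Selection 12: 66 + 13 = 79
Selection 13: 79 + 13 = 92
Selection 14: 92 + 13 = 105
Selection 15: 105 + 13 = 118
Selection 16: 118 + 13 = 131
Selection 17: 131 + 13 = 144
Selection 18: 144 + 13 = 157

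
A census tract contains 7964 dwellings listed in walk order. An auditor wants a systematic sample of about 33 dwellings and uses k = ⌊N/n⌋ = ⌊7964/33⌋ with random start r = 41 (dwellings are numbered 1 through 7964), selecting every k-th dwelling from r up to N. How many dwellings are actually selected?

33

k = ⌊7964/33⌋ = 241
Achieved size = ⌊(7964 − 41)/241⌋ + 1 = ⌊7923/241⌋ + 1 = 32 + 1 = 33
(last selection: 41 + 32×241 = 7753 ≤ 7964; next would be 7994 > 7964)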